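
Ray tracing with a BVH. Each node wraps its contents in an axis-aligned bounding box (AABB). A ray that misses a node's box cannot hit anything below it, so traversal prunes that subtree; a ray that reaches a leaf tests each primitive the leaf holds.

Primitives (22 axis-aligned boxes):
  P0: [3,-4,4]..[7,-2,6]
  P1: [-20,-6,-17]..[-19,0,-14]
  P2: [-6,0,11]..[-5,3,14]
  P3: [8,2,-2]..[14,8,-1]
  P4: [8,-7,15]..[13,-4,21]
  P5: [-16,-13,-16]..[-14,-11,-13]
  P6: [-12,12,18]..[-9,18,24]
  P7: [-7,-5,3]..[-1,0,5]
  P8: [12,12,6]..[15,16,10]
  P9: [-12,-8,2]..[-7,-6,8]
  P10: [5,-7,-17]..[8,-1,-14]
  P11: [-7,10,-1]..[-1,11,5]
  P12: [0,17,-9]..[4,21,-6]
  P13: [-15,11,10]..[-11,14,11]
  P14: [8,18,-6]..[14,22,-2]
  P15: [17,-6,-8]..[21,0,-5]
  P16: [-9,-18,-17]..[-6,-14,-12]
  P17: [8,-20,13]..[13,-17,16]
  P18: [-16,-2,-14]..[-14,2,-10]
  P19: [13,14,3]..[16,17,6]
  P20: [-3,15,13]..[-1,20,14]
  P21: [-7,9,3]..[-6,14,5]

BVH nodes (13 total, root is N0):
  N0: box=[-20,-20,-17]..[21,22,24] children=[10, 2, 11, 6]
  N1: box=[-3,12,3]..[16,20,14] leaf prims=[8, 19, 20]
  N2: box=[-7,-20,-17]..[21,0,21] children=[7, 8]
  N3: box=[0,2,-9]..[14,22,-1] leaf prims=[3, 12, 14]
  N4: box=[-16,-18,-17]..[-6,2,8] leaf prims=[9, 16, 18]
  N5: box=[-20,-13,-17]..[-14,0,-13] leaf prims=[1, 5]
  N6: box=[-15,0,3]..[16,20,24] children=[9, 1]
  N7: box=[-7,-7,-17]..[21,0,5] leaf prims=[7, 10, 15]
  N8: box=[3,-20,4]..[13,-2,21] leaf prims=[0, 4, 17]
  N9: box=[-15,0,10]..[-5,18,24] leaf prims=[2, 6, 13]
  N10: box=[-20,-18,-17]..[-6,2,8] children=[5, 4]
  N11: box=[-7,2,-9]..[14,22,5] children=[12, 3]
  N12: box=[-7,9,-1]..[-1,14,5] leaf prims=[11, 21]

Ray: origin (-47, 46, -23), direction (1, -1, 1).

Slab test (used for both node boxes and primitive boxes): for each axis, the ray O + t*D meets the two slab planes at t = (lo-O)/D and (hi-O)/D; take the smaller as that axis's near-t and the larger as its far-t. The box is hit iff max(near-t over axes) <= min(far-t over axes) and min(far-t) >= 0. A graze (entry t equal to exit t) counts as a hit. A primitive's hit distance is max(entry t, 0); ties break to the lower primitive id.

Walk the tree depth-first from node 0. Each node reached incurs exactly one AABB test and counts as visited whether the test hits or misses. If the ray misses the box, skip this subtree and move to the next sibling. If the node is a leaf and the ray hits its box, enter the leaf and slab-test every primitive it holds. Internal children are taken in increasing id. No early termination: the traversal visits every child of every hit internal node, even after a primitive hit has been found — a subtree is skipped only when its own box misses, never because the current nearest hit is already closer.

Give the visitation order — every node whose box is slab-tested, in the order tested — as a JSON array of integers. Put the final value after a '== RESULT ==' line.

Traverse from the root:
N0 x:[27,68] y:[24,66] z:[6,47] -> hit [27,47], descend [2, 6, 10, 11]
  N2 x:[40,68] y:[46,66] z:[6,44] -> miss, prune
  N6 x:[32,63] y:[26,46] z:[26,47] -> hit [32,46], descend [1, 9]
    N1 x:[44,63] y:[26,34] z:[26,37] -> miss, prune
    N9 x:[32,42] y:[28,46] z:[33,47] -> hit [33,42] leaf, test {P2(miss), P6(miss), P13@t=33}
  N10 x:[27,41] y:[44,64] z:[6,31] -> miss, prune
  N11 x:[40,61] y:[24,44] z:[14,28] -> miss, prune

7 AABB tests over nodes [0, 2, 6, 1, 9, 10, 11]; 1 leaf entered; closest P13.

== RESULT ==
[0, 2, 6, 1, 9, 10, 11]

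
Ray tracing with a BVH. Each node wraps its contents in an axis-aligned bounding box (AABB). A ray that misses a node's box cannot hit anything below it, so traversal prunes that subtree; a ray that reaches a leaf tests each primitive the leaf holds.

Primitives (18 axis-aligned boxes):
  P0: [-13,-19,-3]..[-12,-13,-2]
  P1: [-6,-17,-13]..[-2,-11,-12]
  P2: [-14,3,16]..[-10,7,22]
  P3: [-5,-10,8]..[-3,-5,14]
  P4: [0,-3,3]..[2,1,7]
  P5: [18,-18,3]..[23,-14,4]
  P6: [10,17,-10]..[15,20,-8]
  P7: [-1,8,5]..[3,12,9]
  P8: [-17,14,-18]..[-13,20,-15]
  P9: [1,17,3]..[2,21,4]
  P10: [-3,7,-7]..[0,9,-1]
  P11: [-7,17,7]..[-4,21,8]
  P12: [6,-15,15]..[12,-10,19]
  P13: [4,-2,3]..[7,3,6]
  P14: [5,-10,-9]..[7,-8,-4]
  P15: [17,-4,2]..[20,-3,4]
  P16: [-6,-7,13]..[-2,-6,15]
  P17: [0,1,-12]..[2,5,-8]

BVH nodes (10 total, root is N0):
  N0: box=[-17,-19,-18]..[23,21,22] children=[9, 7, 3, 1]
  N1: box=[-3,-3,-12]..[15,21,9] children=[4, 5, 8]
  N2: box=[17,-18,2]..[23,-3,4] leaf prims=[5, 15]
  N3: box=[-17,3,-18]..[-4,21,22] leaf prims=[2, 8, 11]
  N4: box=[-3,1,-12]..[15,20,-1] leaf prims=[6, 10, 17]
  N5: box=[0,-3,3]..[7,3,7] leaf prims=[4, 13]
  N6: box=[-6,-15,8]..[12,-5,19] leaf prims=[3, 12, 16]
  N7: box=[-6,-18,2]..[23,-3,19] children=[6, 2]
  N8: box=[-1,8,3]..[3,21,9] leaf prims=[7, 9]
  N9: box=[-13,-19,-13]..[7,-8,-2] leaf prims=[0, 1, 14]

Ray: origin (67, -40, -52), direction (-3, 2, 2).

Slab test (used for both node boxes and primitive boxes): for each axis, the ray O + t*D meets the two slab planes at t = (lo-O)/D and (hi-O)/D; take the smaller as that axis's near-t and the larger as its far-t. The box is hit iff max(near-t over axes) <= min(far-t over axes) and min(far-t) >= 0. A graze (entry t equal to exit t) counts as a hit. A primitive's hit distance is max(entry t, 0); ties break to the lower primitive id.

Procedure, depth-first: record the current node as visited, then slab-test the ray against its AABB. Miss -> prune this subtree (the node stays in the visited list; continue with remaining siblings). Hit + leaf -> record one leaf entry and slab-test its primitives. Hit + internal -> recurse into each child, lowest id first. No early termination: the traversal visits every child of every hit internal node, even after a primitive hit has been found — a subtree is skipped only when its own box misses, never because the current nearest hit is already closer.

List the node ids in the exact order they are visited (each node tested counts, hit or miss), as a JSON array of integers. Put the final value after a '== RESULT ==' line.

Walk:
N0 x:[44/3,28] y:[21/2,61/2] z:[17,37] -> hit [17,28], descend [1, 3, 7, 9]
  N1 x:[52/3,70/3] y:[37/2,61/2] z:[20,61/2] -> hit [20,70/3], descend [4, 5, 8]
    N4 x:[52/3,70/3] y:[41/2,30] z:[20,51/2] -> hit [41/2,70/3] leaf, test {P6(miss), P10(miss), P17@t=65/3}
    N5 x:[20,67/3] y:[37/2,43/2] z:[55/2,59/2] -> miss, prune
    N8 x:[64/3,68/3] y:[24,61/2] z:[55/2,61/2] -> miss, prune
  N3 x:[71/3,28] y:[43/2,61/2] z:[17,37] -> hit [71/3,28] leaf, test {P2(miss), P8(miss), P11(miss)}
  N7 x:[44/3,73/3] y:[11,37/2] z:[27,71/2] -> miss, prune
  N9 x:[20,80/3] y:[21/2,16] z:[39/2,25] -> miss, prune

Visited [0, 1, 4, 5, 8, 3, 7, 9]. Tests: 8 box, 2 leaf. Nearest: P17.

== RESULT ==
[0, 1, 4, 5, 8, 3, 7, 9]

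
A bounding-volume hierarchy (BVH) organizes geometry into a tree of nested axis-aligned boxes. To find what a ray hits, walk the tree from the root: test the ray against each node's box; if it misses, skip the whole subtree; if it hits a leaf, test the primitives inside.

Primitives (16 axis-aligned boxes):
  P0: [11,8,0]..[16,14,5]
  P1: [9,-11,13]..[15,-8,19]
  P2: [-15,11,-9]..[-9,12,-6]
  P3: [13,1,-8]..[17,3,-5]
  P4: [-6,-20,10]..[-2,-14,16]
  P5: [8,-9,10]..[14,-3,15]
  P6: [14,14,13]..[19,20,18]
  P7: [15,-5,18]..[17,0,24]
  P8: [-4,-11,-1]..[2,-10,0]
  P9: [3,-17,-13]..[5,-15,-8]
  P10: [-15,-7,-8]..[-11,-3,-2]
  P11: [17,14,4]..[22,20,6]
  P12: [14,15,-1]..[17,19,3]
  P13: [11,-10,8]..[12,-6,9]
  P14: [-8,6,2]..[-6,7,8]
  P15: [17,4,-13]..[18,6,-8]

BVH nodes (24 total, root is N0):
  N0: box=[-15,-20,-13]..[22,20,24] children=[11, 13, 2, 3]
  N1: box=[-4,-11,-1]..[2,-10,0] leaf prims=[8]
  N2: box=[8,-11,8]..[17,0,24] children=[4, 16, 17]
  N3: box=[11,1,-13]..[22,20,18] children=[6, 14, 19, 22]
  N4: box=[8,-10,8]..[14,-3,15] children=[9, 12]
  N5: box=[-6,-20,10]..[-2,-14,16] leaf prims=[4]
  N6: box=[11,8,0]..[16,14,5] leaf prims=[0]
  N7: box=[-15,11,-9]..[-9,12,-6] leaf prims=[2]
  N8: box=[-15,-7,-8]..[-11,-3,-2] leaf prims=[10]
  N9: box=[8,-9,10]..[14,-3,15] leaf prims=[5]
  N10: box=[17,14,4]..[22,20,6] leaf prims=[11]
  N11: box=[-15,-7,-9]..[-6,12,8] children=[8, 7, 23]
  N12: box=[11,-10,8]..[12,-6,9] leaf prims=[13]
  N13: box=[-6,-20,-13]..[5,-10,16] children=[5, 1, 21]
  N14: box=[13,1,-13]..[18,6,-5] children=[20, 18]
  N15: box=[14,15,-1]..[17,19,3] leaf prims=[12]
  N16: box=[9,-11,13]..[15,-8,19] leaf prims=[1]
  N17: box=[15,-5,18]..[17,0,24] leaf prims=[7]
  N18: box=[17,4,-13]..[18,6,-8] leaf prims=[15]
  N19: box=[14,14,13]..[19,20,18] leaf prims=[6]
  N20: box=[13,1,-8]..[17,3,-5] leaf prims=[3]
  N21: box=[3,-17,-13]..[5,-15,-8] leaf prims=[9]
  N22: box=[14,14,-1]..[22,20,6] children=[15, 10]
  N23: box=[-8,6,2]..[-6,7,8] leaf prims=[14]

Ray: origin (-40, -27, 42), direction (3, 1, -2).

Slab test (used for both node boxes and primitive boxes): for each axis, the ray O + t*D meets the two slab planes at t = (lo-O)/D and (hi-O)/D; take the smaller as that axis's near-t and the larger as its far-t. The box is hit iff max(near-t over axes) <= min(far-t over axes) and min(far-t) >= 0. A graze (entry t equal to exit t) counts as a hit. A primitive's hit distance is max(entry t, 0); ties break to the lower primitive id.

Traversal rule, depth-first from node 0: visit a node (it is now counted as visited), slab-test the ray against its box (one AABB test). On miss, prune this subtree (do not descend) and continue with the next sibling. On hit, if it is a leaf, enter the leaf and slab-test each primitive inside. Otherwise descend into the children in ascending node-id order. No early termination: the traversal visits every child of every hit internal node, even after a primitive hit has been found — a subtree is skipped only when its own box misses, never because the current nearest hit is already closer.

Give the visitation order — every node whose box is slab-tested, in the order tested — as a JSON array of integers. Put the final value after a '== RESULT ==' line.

Traverse from the root:
N0 x:[25/3,62/3] y:[7,47] z:[9,55/2] -> hit [9,62/3], descend [2, 3, 11, 13]
  N2 x:[16,19] y:[16,27] z:[9,17] -> hit [16,17], descend [4, 16, 17]
    N4 x:[16,18] y:[17,24] z:[27/2,17] -> hit [17,17], descend [9, 12]
      N9 x:[16,18] y:[18,24] z:[27/2,16] -> miss, prune
      N12 x:[17,52/3] y:[17,21] z:[33/2,17] -> hit [17,17] leaf, test {P13@t=17}
    N16 x:[49/3,55/3] y:[16,19] z:[23/2,29/2] -> miss, prune
    N17 x:[55/3,19] y:[22,27] z:[9,12] -> miss, prune
  N3 x:[17,62/3] y:[28,47] z:[12,55/2] -> miss, prune
  N11 x:[25/3,34/3] y:[20,39] z:[17,51/2] -> miss, prune
  N13 x:[34/3,15] y:[7,17] z:[13,55/2] -> hit [13,15], descend [1, 5, 21]
    N1 x:[12,14] y:[16,17] z:[21,43/2] -> miss, prune
    N5 x:[34/3,38/3] y:[7,13] z:[13,16] -> miss, prune
    N21 x:[43/3,15] y:[10,12] z:[25,55/2] -> miss, prune

13 AABB tests over nodes [0, 2, 4, 9, 12, 16, 17, 3, 11, 13, 1, 5, 21]; 1 leaf entered; closest P13.

== RESULT ==
[0, 2, 4, 9, 12, 16, 17, 3, 11, 13, 1, 5, 21]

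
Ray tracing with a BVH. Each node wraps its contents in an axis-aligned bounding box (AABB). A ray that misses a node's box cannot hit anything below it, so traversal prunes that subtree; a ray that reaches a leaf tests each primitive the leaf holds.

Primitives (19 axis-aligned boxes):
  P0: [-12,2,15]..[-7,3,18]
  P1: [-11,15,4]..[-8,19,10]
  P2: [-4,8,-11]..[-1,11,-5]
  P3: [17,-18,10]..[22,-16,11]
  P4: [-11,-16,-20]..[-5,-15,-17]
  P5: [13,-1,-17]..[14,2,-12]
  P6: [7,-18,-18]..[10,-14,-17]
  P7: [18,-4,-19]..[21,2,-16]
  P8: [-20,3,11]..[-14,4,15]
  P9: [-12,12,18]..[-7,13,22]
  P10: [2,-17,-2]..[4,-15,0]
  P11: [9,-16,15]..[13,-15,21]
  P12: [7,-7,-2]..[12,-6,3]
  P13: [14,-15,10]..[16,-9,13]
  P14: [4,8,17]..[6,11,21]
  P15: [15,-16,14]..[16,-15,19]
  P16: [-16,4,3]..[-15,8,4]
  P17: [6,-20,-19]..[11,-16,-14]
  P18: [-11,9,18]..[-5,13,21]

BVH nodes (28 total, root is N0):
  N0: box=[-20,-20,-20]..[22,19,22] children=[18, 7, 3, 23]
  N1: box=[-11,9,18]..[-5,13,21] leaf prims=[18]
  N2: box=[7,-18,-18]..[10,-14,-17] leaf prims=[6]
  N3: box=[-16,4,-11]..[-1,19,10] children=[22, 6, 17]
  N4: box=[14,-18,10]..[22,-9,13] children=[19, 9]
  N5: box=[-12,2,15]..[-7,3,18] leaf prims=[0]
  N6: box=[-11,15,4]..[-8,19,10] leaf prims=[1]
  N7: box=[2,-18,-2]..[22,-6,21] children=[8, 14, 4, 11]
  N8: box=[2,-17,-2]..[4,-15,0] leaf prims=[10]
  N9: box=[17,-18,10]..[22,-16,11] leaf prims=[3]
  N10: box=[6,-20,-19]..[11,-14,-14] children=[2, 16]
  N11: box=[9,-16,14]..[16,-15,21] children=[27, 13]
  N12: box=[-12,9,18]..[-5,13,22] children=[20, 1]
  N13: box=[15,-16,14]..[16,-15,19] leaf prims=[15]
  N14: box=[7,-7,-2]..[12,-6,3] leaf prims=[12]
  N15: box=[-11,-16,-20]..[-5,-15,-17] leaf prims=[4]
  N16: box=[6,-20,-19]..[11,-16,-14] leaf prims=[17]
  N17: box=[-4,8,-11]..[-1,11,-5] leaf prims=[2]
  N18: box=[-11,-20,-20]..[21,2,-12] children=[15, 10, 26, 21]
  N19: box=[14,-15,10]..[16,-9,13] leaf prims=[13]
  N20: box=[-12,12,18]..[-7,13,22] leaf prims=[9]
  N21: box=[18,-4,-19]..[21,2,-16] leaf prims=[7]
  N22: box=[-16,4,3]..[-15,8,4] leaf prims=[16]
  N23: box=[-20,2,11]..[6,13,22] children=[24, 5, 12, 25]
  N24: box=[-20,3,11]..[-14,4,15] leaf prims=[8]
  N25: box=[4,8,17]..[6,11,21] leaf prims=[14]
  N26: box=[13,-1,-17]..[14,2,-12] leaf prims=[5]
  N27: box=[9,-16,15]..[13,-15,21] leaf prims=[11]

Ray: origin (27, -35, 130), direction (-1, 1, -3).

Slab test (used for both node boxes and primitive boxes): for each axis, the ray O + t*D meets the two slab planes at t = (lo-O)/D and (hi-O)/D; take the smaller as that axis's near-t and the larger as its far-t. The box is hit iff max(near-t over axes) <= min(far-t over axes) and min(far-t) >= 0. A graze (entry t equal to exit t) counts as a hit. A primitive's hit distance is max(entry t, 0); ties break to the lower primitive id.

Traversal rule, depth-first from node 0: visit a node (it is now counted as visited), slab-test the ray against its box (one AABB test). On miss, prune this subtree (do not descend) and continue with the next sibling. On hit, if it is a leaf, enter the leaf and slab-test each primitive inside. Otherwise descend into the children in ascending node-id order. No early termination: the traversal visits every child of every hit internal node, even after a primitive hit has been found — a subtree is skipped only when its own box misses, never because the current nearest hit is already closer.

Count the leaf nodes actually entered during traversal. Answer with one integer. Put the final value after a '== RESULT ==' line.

Traverse from the root:
N0 x:[5,47] y:[15,54] z:[36,50] -> hit [36,47], descend [3, 7, 18, 23]
  N3 x:[28,43] y:[39,54] z:[40,47] -> hit [40,43], descend [6, 17, 22]
    N6 x:[35,38] y:[50,54] z:[40,42] -> miss, prune
    N17 x:[28,31] y:[43,46] z:[45,47] -> miss, prune
    N22 x:[42,43] y:[39,43] z:[42,127/3] -> hit [42,127/3] leaf, test {P16@t=42}
  N7 x:[5,25] y:[17,29] z:[109/3,44] -> miss, prune
  N18 x:[6,38] y:[15,37] z:[142/3,50] -> miss, prune
  N23 x:[21,47] y:[37,48] z:[36,119/3] -> hit [37,119/3], descend [5, 12, 24, 25]
    N5 x:[34,39] y:[37,38] z:[112/3,115/3] -> hit [112/3,38] leaf, test {P0@t=112/3}
    N12 x:[32,39] y:[44,48] z:[36,112/3] -> miss, prune
    N24 x:[41,47] y:[38,39] z:[115/3,119/3] -> miss, prune
    N25 x:[21,23] y:[43,46] z:[109/3,113/3] -> miss, prune

Summary -> nodes [0, 3, 6, 17, 22, 7, 18, 23, 5, 12, 24, 25]; box-tests=12; leaf-entries=2; first=P0

== RESULT ==
2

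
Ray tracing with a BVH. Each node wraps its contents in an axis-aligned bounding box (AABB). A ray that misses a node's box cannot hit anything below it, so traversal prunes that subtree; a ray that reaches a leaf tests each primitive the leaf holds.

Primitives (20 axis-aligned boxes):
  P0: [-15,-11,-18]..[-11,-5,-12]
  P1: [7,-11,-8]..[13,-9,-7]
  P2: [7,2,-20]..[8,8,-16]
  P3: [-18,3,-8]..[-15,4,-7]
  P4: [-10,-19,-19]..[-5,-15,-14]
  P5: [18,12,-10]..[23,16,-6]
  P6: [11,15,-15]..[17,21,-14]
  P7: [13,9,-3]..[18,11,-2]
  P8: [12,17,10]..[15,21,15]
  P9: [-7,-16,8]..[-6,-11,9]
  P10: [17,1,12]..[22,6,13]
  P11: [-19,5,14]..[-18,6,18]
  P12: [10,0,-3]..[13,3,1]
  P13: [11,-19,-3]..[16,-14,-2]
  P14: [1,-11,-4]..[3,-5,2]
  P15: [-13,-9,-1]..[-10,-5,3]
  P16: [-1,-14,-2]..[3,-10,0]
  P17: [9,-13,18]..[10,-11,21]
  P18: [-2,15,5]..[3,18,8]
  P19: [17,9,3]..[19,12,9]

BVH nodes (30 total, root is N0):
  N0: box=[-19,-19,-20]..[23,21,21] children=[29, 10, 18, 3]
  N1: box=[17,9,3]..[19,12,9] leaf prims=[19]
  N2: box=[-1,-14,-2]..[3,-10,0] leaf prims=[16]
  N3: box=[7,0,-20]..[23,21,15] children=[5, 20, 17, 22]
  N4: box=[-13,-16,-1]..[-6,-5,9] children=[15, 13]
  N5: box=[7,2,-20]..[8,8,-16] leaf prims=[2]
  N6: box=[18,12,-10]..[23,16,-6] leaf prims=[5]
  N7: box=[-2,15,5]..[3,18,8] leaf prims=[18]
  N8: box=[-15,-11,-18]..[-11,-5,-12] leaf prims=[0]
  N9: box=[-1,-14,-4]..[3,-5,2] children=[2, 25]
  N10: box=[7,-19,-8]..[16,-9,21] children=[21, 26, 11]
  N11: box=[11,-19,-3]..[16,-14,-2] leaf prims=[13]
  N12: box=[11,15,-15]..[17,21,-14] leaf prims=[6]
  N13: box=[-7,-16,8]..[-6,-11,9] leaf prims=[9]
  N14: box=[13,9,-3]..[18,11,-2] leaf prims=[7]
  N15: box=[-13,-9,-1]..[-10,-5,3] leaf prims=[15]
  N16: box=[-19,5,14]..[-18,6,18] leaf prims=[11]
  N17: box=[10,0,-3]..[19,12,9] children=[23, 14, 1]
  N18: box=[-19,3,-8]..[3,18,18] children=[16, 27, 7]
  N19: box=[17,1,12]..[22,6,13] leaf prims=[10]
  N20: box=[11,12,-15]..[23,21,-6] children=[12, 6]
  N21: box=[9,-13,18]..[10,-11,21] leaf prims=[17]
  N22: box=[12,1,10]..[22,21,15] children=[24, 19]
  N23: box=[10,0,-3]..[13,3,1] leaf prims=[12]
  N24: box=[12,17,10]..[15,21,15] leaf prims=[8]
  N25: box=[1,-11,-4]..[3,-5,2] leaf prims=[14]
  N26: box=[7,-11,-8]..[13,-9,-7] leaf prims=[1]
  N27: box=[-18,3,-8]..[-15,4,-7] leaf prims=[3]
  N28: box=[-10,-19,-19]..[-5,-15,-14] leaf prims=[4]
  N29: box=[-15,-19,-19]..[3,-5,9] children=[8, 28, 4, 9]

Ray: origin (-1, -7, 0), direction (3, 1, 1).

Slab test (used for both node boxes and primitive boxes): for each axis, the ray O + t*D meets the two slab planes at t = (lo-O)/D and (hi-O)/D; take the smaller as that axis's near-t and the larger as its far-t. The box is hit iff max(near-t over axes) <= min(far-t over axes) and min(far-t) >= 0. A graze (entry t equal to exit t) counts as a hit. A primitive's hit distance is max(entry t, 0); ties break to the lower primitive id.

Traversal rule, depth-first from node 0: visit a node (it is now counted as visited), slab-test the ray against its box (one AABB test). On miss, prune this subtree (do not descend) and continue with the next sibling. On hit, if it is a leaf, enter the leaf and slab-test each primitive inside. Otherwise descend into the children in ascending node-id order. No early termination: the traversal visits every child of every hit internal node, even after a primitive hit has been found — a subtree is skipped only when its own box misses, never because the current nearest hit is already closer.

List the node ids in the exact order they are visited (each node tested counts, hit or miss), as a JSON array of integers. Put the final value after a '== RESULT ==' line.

Walk:
N0 x:[-6,8] y:[-12,28] z:[-20,21] -> hit [-6,8], descend [3, 10, 18, 29]
  N3 x:[8/3,8] y:[7,28] z:[-20,15] -> hit [7,8], descend [5, 17, 20, 22]
    N5 x:[8/3,3] y:[9,15] z:[-20,-16] -> miss, prune
    N17 x:[11/3,20/3] y:[7,19] z:[-3,9] -> miss, prune
    N20 x:[4,8] y:[19,28] z:[-15,-6] -> miss, prune
    N22 x:[13/3,23/3] y:[8,28] z:[10,15] -> miss, prune
  N10 x:[8/3,17/3] y:[-12,-2] z:[-8,21] -> miss, prune
  N18 x:[-6,4/3] y:[10,25] z:[-8,18] -> miss, prune
  N29 x:[-14/3,4/3] y:[-12,2] z:[-19,9] -> hit [-14/3,4/3], descend [4, 8, 9, 28]
    N4 x:[-4,-5/3] y:[-9,2] z:[-1,9] -> miss, prune
    N8 x:[-14/3,-10/3] y:[-4,2] z:[-18,-12] -> miss, prune
    N9 x:[0,4/3] y:[-7,2] z:[-4,2] -> hit [0,4/3], descend [2, 25]
      N2 x:[0,4/3] y:[-7,-3] z:[-2,0] -> miss, prune
      N25 x:[2/3,4/3] y:[-4,2] z:[-4,2] -> hit [2/3,4/3] leaf, test {P14@t=2/3}
    N28 x:[-3,-4/3] y:[-12,-8] z:[-19,-14] -> miss, prune

order=[0, 3, 5, 17, 20, 22, 10, 18, 29, 4, 8, 9, 2, 25, 28]  |boxes|=15  |leaves|=1  hit=P14

== RESULT ==
[0, 3, 5, 17, 20, 22, 10, 18, 29, 4, 8, 9, 2, 25, 28]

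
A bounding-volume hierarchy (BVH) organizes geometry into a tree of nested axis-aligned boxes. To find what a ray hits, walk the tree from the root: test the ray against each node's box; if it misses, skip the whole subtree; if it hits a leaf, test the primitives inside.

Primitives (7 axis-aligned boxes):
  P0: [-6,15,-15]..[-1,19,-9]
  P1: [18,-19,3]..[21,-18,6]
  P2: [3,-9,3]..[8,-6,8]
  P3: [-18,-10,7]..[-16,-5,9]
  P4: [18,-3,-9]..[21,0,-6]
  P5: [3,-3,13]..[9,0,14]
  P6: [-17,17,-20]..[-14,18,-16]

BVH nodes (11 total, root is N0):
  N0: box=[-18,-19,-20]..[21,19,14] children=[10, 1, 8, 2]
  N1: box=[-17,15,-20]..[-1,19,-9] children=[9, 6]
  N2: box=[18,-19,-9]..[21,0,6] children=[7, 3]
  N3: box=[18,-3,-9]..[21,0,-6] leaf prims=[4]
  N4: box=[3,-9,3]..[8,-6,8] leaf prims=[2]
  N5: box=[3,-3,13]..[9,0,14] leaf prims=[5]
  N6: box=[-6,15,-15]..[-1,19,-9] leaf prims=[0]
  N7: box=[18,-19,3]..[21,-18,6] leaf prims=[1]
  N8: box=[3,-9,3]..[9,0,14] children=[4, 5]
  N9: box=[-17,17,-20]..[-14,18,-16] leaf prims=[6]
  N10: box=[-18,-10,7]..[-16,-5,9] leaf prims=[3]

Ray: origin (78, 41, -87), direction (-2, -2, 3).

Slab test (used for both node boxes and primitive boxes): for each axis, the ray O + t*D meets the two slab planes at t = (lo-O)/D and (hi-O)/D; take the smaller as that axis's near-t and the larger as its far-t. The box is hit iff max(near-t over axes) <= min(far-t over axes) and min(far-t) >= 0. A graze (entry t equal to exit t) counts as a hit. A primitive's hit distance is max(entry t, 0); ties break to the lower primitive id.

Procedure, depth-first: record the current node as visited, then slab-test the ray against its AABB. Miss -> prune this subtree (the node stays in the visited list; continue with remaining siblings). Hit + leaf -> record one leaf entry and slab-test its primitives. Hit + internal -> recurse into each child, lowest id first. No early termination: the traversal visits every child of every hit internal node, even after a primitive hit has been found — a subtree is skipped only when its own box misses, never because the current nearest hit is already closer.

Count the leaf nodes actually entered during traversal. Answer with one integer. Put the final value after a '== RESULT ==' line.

Trace the traversal:
N0 x:[57/2,48] y:[11,30] z:[67/3,101/3] -> hit [57/2,30], descend [1, 2, 8, 10]
  N1 x:[79/2,95/2] y:[11,13] z:[67/3,26] -> miss, prune
  N2 x:[57/2,30] y:[41/2,30] z:[26,31] -> hit [57/2,30], descend [3, 7]
    N3 x:[57/2,30] y:[41/2,22] z:[26,27] -> miss, prune
    N7 x:[57/2,30] y:[59/2,30] z:[30,31] -> hit [30,30] leaf, test {P1@t=30}
  N8 x:[69/2,75/2] y:[41/2,25] z:[30,101/3] -> miss, prune
  N10 x:[47,48] y:[23,51/2] z:[94/3,32] -> miss, prune

order=[0, 1, 2, 3, 7, 8, 10]  |boxes|=7  |leaves|=1  hit=P1

== RESULT ==
1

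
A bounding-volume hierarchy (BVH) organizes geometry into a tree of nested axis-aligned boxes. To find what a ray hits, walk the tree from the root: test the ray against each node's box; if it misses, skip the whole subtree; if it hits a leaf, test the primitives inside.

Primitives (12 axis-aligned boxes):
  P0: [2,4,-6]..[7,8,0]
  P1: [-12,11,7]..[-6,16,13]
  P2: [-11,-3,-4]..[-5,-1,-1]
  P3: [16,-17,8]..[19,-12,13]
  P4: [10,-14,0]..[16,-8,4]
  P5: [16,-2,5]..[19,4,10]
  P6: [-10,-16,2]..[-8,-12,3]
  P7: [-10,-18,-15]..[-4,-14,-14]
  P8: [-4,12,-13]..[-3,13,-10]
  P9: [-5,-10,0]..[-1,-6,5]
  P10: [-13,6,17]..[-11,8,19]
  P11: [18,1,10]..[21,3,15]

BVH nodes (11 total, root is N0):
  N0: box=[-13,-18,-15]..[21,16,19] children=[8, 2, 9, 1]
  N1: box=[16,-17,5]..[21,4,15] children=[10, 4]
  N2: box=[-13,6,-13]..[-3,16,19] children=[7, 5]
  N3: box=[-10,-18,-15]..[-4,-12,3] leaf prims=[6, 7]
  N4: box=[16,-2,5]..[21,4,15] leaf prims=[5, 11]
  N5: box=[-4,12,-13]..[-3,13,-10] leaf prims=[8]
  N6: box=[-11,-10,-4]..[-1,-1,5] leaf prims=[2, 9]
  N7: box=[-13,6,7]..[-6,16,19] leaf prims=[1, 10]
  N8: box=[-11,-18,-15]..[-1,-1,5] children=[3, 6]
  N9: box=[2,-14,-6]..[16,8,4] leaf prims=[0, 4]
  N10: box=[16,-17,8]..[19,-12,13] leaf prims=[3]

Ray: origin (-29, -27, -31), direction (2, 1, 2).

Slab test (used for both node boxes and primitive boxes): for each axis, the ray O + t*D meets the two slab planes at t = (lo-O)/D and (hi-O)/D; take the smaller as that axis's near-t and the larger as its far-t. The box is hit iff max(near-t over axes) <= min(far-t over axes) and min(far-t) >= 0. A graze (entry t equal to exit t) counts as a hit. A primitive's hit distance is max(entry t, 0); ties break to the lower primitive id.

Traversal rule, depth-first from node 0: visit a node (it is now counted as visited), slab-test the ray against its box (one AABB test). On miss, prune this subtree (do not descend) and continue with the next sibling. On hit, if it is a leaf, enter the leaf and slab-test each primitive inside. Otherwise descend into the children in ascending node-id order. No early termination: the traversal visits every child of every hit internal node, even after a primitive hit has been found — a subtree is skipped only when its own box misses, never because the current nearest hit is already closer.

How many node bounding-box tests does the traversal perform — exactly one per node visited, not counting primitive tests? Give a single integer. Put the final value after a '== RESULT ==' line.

Traverse from the root:
N0 x:[8,25] y:[9,43] z:[8,25] -> hit [9,25], descend [1, 2, 8, 9]
  N1 x:[45/2,25] y:[10,31] z:[18,23] -> hit [45/2,23], descend [4, 10]
    N4 x:[45/2,25] y:[25,31] z:[18,23] -> miss, prune
    N10 x:[45/2,24] y:[10,15] z:[39/2,22] -> miss, prune
  N2 x:[8,13] y:[33,43] z:[9,25] -> miss, prune
  N8 x:[9,14] y:[9,26] z:[8,18] -> hit [9,14], descend [3, 6]
    N3 x:[19/2,25/2] y:[9,15] z:[8,17] -> hit [19/2,25/2] leaf, test {P6(miss), P7(miss)}
    N6 x:[9,14] y:[17,26] z:[27/2,18] -> miss, prune
  N9 x:[31/2,45/2] y:[13,35] z:[25/2,35/2] -> hit [31/2,35/2] leaf, test {P0(miss), P4(miss)}

Summary -> nodes [0, 1, 4, 10, 2, 8, 3, 6, 9]; box-tests=9; leaf-entries=2; first=miss

== RESULT ==
9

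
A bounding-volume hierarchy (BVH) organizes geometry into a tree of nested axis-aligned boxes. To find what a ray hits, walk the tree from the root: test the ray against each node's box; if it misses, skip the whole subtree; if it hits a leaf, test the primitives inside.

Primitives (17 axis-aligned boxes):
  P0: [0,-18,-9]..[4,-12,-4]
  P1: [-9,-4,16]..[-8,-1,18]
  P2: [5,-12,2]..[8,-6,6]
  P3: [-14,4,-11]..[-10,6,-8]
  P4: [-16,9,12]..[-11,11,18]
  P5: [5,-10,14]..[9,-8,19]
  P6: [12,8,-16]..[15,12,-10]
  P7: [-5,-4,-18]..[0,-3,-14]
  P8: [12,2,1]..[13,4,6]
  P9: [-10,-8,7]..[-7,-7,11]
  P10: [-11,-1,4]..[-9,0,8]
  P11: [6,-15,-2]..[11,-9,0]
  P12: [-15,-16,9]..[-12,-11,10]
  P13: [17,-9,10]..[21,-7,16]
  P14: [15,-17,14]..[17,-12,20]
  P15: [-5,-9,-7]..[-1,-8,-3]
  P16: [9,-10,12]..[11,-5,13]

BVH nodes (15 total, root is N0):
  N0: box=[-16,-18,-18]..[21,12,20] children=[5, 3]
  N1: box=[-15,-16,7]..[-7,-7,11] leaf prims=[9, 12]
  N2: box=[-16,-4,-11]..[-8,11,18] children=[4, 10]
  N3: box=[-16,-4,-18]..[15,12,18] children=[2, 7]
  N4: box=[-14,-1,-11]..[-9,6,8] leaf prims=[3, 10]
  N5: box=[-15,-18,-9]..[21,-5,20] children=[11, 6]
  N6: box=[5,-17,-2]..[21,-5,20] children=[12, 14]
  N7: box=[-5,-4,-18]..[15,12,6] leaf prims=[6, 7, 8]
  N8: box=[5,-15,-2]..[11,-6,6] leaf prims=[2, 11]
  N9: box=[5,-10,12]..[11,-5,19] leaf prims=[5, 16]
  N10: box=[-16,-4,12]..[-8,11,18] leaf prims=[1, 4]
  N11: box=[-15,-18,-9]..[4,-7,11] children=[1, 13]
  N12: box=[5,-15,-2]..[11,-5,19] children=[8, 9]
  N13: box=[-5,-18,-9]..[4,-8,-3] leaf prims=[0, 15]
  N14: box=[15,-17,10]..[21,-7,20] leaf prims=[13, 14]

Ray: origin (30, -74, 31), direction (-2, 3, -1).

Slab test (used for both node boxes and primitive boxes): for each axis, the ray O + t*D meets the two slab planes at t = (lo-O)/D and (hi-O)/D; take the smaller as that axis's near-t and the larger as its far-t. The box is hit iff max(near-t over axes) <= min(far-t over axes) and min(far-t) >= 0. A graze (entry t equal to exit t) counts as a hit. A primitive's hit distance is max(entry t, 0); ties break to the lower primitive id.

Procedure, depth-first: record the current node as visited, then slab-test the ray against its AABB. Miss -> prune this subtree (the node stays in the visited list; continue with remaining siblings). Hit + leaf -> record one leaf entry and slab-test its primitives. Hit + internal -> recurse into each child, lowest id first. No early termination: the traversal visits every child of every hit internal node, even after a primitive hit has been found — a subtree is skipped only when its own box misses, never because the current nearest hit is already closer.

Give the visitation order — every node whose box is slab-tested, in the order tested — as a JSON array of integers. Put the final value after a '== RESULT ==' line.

Trace the traversal:
N0 x:[9/2,23] y:[56/3,86/3] z:[11,49] -> hit [56/3,23], descend [3, 5]
  N3 x:[15/2,23] y:[70/3,86/3] z:[13,49] -> miss, prune
  N5 x:[9/2,45/2] y:[56/3,23] z:[11,40] -> hit [56/3,45/2], descend [6, 11]
    N6 x:[9/2,25/2] y:[19,23] z:[11,33] -> miss, prune
    N11 x:[13,45/2] y:[56/3,67/3] z:[20,40] -> hit [20,67/3], descend [1, 13]
      N1 x:[37/2,45/2] y:[58/3,67/3] z:[20,24] -> hit [20,67/3] leaf, test {P9(miss), P12@t=21}
      N13 x:[13,35/2] y:[56/3,22] z:[34,40] -> miss, prune

7 AABB tests over nodes [0, 3, 5, 6, 11, 1, 13]; 1 leaf entered; closest P12.

== RESULT ==
[0, 3, 5, 6, 11, 1, 13]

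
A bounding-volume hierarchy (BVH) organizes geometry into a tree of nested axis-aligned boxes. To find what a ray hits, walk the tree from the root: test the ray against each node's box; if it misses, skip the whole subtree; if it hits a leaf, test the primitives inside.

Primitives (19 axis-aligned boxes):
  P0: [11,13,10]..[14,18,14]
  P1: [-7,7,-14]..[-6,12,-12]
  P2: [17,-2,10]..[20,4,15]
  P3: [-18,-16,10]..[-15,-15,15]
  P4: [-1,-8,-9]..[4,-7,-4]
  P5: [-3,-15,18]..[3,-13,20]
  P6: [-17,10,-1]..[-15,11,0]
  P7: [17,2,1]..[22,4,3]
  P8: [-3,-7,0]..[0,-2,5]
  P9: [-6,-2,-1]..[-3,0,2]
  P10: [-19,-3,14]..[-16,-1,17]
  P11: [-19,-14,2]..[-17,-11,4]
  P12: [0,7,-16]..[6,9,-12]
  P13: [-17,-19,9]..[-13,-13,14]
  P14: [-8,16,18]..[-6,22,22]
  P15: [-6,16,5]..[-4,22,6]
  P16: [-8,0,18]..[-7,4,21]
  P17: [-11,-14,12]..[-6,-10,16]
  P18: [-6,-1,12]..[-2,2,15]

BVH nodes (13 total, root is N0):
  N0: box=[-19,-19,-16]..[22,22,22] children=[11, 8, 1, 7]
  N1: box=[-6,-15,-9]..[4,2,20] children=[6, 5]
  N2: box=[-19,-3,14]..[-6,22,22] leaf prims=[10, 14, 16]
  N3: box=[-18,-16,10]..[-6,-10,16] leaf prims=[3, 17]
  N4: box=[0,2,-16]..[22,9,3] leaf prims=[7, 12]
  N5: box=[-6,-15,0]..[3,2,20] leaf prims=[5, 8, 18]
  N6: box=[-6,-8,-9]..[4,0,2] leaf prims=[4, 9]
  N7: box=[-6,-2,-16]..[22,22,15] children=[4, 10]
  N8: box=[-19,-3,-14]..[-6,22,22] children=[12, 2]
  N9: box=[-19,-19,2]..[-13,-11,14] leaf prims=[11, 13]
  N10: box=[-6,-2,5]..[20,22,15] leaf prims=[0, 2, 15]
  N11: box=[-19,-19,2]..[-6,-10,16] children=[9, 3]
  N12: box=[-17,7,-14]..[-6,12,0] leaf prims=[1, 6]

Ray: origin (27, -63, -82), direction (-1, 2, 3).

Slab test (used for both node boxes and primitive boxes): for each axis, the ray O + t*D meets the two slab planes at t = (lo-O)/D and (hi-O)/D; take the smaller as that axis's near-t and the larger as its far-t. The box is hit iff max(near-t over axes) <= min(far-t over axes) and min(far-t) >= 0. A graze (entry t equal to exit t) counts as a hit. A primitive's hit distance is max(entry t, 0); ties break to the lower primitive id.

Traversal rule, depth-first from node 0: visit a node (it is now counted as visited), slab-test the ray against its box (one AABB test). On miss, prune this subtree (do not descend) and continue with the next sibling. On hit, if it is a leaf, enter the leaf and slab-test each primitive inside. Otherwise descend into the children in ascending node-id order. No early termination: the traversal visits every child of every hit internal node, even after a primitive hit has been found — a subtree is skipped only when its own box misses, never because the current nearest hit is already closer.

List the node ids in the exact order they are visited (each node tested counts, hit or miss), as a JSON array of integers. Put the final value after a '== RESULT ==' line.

Walk:
N0 x:[5,46] y:[22,85/2] z:[22,104/3] -> hit [22,104/3], descend [1, 7, 8, 11]
  N1 x:[23,33] y:[24,65/2] z:[73/3,34] -> hit [73/3,65/2], descend [5, 6]
    N5 x:[24,33] y:[24,65/2] z:[82/3,34] -> hit [82/3,65/2] leaf, test {P5(miss), P8@t=28, P18@t=94/3}
    N6 x:[23,33] y:[55/2,63/2] z:[73/3,28] -> hit [55/2,28] leaf, test {P4(miss), P9(miss)}
  N7 x:[5,33] y:[61/2,85/2] z:[22,97/3] -> hit [61/2,97/3], descend [4, 10]
    N4 x:[5,27] y:[65/2,36] z:[22,85/3] -> miss, prune
    N10 x:[7,33] y:[61/2,85/2] z:[29,97/3] -> hit [61/2,97/3] leaf, test {P0(miss), P2(miss), P15(miss)}
  N8 x:[33,46] y:[30,85/2] z:[68/3,104/3] -> hit [33,104/3], descend [2, 12]
    N2 x:[33,46] y:[30,85/2] z:[32,104/3] -> hit [33,104/3] leaf, test {P10(miss), P14(miss), P16(miss)}
    N12 x:[33,44] y:[35,75/2] z:[68/3,82/3] -> miss, prune
  N11 x:[33,46] y:[22,53/2] z:[28,98/3] -> miss, prune

Visited [0, 1, 5, 6, 7, 4, 10, 8, 2, 12, 11]. Tests: 11 box, 4 leaf. Nearest: P8.

== RESULT ==
[0, 1, 5, 6, 7, 4, 10, 8, 2, 12, 11]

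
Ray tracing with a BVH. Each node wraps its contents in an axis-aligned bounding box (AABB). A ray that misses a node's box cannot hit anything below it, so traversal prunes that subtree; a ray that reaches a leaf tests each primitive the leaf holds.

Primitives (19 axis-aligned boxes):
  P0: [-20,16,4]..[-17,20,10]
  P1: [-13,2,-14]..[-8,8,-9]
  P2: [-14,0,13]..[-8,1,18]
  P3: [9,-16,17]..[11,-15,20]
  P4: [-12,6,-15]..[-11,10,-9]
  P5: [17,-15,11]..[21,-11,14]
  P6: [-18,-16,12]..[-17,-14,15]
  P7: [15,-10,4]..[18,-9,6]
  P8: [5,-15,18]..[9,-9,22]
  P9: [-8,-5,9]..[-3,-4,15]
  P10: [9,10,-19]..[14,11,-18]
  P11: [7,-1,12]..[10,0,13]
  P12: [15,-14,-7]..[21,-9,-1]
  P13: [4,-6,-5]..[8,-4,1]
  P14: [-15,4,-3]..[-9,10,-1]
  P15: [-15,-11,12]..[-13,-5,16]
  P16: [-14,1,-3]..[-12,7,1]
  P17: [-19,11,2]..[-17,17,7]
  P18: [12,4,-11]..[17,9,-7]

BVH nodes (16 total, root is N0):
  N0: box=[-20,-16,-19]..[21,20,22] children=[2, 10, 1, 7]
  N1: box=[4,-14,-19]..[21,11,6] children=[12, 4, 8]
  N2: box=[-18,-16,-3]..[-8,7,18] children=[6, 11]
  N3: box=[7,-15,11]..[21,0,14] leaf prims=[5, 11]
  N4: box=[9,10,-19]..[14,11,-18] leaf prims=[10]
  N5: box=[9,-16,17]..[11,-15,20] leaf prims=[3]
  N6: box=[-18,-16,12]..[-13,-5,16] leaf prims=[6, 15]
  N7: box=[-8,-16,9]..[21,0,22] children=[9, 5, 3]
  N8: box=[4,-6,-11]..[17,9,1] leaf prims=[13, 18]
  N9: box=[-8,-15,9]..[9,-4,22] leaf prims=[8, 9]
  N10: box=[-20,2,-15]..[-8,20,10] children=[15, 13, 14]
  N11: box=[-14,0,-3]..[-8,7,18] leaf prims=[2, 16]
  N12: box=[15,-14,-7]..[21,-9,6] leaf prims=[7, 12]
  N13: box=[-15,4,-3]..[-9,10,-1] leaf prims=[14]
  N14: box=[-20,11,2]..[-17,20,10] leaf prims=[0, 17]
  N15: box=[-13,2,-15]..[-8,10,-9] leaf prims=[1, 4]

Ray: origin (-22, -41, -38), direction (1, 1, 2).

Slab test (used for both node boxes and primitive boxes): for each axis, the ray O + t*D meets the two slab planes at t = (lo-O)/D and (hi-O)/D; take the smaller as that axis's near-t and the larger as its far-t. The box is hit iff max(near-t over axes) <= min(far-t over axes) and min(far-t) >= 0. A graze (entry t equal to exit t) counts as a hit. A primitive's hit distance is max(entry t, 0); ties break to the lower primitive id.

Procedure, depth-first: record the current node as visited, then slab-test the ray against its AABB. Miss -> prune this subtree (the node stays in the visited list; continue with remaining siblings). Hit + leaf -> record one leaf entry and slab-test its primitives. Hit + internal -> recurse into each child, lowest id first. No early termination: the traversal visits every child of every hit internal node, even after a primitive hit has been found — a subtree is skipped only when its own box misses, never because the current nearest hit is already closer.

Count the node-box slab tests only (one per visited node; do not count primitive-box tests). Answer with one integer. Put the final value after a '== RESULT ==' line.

Walk:
N0 x:[2,43] y:[25,61] z:[19/2,30] -> hit [25,30], descend [1, 2, 7, 10]
  N1 x:[26,43] y:[27,52] z:[19/2,22] -> miss, prune
  N2 x:[4,14] y:[25,48] z:[35/2,28] -> miss, prune
  N7 x:[14,43] y:[25,41] z:[47/2,30] -> hit [25,30], descend [3, 5, 9]
    N3 x:[29,43] y:[26,41] z:[49/2,26] -> miss, prune
    N5 x:[31,33] y:[25,26] z:[55/2,29] -> miss, prune
    N9 x:[14,31] y:[26,37] z:[47/2,30] -> hit [26,30] leaf, test {P8@t=28, P9(miss)}
  N10 x:[2,14] y:[43,61] z:[23/2,24] -> miss, prune

Visited [0, 1, 2, 7, 3, 5, 9, 10]. Tests: 8 box, 1 leaf. Nearest: P8.

== RESULT ==
8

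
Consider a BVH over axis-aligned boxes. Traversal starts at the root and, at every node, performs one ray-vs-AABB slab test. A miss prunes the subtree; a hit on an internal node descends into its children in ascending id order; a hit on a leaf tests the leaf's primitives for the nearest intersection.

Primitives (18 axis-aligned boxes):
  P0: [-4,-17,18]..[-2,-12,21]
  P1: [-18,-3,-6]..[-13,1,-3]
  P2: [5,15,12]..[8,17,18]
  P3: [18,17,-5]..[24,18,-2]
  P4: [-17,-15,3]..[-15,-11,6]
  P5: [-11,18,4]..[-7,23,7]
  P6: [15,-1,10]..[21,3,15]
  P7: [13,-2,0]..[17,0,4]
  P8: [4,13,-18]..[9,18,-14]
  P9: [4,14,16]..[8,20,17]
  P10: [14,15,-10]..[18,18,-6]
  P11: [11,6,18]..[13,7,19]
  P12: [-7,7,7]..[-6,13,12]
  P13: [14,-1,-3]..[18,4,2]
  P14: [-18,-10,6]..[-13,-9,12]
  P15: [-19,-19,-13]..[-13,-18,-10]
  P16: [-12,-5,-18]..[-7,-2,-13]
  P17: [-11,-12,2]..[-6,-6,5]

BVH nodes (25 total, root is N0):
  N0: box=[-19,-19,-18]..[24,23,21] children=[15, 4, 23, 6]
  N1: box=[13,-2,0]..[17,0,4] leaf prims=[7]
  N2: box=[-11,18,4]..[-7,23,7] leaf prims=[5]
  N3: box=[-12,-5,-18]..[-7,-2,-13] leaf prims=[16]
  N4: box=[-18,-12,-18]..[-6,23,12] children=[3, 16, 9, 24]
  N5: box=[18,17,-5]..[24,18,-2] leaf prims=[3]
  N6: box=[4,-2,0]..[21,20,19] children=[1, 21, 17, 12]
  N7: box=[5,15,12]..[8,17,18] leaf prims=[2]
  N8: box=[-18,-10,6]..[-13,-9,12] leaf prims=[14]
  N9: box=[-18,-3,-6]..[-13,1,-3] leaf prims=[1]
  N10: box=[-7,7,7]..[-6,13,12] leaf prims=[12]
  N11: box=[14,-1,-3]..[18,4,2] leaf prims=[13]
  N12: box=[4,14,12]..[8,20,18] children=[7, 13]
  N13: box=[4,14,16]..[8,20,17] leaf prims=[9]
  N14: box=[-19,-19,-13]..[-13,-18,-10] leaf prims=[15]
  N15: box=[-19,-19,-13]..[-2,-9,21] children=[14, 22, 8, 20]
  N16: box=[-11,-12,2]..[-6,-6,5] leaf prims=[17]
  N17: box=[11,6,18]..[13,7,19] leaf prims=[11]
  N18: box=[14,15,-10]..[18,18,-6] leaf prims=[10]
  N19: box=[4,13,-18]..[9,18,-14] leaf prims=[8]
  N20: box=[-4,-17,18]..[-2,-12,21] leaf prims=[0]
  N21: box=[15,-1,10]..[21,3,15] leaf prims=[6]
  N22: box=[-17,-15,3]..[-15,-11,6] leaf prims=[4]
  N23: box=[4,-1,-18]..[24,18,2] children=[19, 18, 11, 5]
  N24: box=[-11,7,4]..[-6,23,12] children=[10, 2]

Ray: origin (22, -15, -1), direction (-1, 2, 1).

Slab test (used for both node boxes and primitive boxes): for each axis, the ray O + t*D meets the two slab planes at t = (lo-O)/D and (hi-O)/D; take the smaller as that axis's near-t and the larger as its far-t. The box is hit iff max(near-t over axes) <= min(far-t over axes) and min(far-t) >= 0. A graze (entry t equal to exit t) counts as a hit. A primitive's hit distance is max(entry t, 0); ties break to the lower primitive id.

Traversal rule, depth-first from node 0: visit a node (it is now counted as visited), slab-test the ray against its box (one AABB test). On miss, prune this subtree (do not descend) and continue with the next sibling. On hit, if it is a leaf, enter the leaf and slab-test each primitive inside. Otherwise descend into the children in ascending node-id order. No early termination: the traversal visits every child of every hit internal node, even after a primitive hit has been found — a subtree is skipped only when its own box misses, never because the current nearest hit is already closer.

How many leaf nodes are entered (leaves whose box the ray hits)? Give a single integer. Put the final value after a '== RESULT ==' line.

Trace the traversal:
N0 x:[-2,41] y:[-2,19] z:[-17,22] -> hit [-2,19], descend [4, 6, 15, 23]
  N4 x:[28,40] y:[3/2,19] z:[-17,13] -> miss, prune
  N6 x:[1,18] y:[13/2,35/2] z:[1,20] -> hit [13/2,35/2], descend [1, 12, 17, 21]
    N1 x:[5,9] y:[13/2,15/2] z:[1,5] -> miss, prune
    N12 x:[14,18] y:[29/2,35/2] z:[13,19] -> hit [29/2,35/2], descend [7, 13]
      N7 x:[14,17] y:[15,16] z:[13,19] -> hit [15,16] leaf, test {P2@t=15}
      N13 x:[14,18] y:[29/2,35/2] z:[17,18] -> hit [17,35/2] leaf, test {P9@t=17}
    N17 x:[9,11] y:[21/2,11] z:[19,20] -> miss, prune
    N21 x:[1,7] y:[7,9] z:[11,16] -> miss, prune
  N15 x:[24,41] y:[-2,3] z:[-12,22] -> miss, prune
  N23 x:[-2,18] y:[7,33/2] z:[-17,3] -> miss, prune

Visited [0, 4, 6, 1, 12, 7, 13, 17, 21, 15, 23]. Tests: 11 box, 2 leaf. Nearest: P2.

== RESULT ==
2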